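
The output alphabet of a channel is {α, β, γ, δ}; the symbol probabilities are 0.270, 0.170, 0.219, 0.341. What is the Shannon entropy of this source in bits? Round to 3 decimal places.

H = −Σ pᵢ log₂ pᵢ.
−0.270·log₂(0.270) = 0.5100
−0.170·log₂(0.170) = 0.4346
−0.219·log₂(0.219) = 0.4798
−0.341·log₂(0.341) = 0.5293
Sum ≈ 1.9537 → 1.954 bits.

1.954 bits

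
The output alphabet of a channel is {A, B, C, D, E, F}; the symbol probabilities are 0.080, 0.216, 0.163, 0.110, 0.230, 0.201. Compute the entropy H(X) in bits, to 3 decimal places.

H = −Σ pᵢ log₂ pᵢ.
−0.080·log₂(0.080) = 0.2915
−0.216·log₂(0.216) = 0.4776
−0.163·log₂(0.163) = 0.4266
−0.110·log₂(0.110) = 0.3503
−0.230·log₂(0.230) = 0.4877
−0.201·log₂(0.201) = 0.4653
Sum ≈ 2.4989 → 2.499 bits.

2.499 bits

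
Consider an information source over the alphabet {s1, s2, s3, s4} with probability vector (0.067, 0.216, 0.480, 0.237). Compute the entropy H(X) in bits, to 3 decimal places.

H = −Σ pᵢ log₂ pᵢ.
−0.067·log₂(0.067) = 0.2613
−0.216·log₂(0.216) = 0.4776
−0.480·log₂(0.480) = 0.5083
−0.237·log₂(0.237) = 0.4923
Sum ≈ 1.7394 → 1.739 bits.

1.739 bits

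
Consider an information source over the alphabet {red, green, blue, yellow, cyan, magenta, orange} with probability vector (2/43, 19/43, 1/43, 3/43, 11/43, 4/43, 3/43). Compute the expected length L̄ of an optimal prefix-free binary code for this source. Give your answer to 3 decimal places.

2.233 bits/symbol

Repeatedly combine the two least-probable nodes; the expected code length is the sum of the merged weights.
merge 1/43 + 2/43 → 3/43
merge 3/43 + 3/43 → 6/43
merge 3/43 + 4/43 → 7/43
merge 6/43 + 7/43 → 13/43
merge 11/43 + 13/43 → 24/43
merge 19/43 + 24/43 → 1
L = 3/43 + 6/43 + 7/43 + 13/43 + 24/43 + 1 = 96/43 ≈ 2.233 bits/symbol.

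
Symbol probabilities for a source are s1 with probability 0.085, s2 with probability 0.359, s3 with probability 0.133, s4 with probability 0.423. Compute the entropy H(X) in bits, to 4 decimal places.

H = −Σ pᵢ log₂ pᵢ.
−0.085·log₂(0.085) = 0.3023
−0.359·log₂(0.359) = 0.5306
−0.133·log₂(0.133) = 0.3871
−0.423·log₂(0.423) = 0.5251
Sum ≈ 1.7450 → 1.7450 bits.

1.7450 bits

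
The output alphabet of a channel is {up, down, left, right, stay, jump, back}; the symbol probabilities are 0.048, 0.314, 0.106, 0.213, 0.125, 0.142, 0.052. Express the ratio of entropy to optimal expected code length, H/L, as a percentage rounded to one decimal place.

Entropy H = −Σ p log₂ p ≈ 2.5501 bits.
Huffman merges: 6/125+13/250→1/10; 1/10+53/500→103/500; 1/8+71/500→267/1000; 103/500+213/1000→419/1000; 267/1000+157/500→581/1000; 419/1000+581/1000→1. L = 2573/1000 ≈ 2.5730.
Efficiency = H/L = 2.5501/2.5730 = 99.1%.

99.1%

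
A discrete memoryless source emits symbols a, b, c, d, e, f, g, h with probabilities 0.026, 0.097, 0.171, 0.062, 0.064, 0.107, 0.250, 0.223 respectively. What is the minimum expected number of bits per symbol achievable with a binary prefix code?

2.767 bits/symbol

Repeatedly combine the two least-probable nodes; the expected code length is the sum of the merged weights.
merge 13/500 + 31/500 → 11/125
merge 8/125 + 11/125 → 19/125
merge 97/1000 + 107/1000 → 51/250
merge 19/125 + 171/1000 → 323/1000
merge 51/250 + 223/1000 → 427/1000
merge 1/4 + 323/1000 → 573/1000
merge 427/1000 + 573/1000 → 1
L = 11/125 + 19/125 + 51/250 + 323/1000 + 427/1000 + 573/1000 + 1 = 2767/1000 = 2.767 bits/symbol.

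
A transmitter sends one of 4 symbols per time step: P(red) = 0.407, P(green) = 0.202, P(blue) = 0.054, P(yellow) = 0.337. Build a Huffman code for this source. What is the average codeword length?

Repeatedly combine the two least-probable nodes; the expected code length is the sum of the merged weights.
merge 27/500 + 101/500 → 32/125
merge 32/125 + 337/1000 → 593/1000
merge 407/1000 + 593/1000 → 1
L = 32/125 + 593/1000 + 1 = 1849/1000 = 1.849 bits/symbol.

1.849 bits/symbol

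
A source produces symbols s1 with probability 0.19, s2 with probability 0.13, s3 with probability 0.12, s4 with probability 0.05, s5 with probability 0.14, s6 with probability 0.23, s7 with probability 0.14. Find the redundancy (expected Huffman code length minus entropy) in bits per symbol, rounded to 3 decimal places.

Entropy H = −Σ p log₂ p ≈ 2.7029 bits.
Huffman merges: 1/20+3/25→17/100; 13/100+7/50→27/100; 7/50+17/100→31/100; 19/100+23/100→21/50; 27/100+31/100→29/50; 21/50+29/50→1. L = 11/4 ≈ 2.7500.
L − H = 2.7500 − 2.7029 = 0.047 bits.

0.047 bits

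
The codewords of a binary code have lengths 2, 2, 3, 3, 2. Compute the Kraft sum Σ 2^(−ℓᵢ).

With common denominator 2^3 = 8: Σ 2^(−ℓᵢ) = 2/8 + 2/8 + 1/8 + 1/8 + 2/8 = 8/8 = 1.

1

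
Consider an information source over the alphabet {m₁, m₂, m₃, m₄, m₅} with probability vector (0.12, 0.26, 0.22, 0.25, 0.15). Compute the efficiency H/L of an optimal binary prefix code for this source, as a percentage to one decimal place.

99.7%

Entropy H = −Σ p log₂ p ≈ 2.2635 bits.
Huffman merges: 3/25+3/20→27/100; 11/50+1/4→47/100; 13/50+27/100→53/100; 47/100+53/100→1. L = 227/100 ≈ 2.2700.
Efficiency = H/L = 2.2635/2.2700 = 99.7%.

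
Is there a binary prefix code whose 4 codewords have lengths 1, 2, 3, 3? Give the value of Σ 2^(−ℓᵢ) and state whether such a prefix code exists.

1; yes

With common denominator 2^3 = 8: Σ 2^(−ℓᵢ) = 4/8 + 2/8 + 1/8 + 1/8 = 8/8 = 1.
Kraft's inequality requires Σ ≤ 1; here Σ = 1 ≤ 1, so such a prefix code exists.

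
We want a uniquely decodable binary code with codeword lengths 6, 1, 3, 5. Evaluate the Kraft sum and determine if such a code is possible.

0.671875; yes

With common denominator 2^6 = 64: Σ 2^(−ℓᵢ) = 1/64 + 32/64 + 8/64 + 2/64 = 43/64 = 0.671875.
Kraft's inequality requires Σ ≤ 1; here Σ = 0.671875 ≤ 1, so such a prefix code exists.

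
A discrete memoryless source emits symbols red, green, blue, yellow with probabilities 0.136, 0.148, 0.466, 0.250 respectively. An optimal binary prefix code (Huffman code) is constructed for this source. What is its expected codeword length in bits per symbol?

1.818 bits/symbol

Repeatedly combine the two least-probable nodes; the expected code length is the sum of the merged weights.
merge 17/125 + 37/250 → 71/250
merge 1/4 + 71/250 → 267/500
merge 233/500 + 267/500 → 1
L = 71/250 + 267/500 + 1 = 909/500 = 1.818 bits/symbol.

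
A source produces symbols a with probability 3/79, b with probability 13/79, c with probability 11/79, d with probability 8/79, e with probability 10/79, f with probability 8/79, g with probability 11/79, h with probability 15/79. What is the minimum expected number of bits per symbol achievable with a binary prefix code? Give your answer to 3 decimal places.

Repeatedly combine the two least-probable nodes; the expected code length is the sum of the merged weights.
merge 3/79 + 8/79 → 11/79
merge 8/79 + 10/79 → 18/79
merge 11/79 + 11/79 → 22/79
merge 11/79 + 13/79 → 24/79
merge 15/79 + 18/79 → 33/79
merge 22/79 + 24/79 → 46/79
merge 33/79 + 46/79 → 1
L = 11/79 + 18/79 + 22/79 + 24/79 + 33/79 + 46/79 + 1 = 233/79 ≈ 2.949 bits/symbol.

2.949 bits/symbol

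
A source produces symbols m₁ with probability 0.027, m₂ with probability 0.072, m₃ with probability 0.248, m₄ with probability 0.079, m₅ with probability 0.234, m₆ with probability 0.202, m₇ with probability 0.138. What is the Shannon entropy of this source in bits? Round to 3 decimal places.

H = −Σ pᵢ log₂ pᵢ.
−0.027·log₂(0.027) = 0.1407
−0.072·log₂(0.072) = 0.2733
−0.248·log₂(0.248) = 0.4989
−0.079·log₂(0.079) = 0.2893
−0.234·log₂(0.234) = 0.4903
−0.202·log₂(0.202) = 0.4661
−0.138·log₂(0.138) = 0.3943
Sum ≈ 2.5529 → 2.553 bits.

2.553 bits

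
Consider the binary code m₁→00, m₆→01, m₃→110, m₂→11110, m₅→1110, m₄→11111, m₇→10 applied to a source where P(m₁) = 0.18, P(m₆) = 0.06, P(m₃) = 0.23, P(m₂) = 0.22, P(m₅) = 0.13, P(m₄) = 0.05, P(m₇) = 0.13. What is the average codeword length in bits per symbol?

3.3 bits/symbol

L̄ = Σ pᵢ·ℓᵢ = 0.18·2 + 0.06·2 + 0.23·3 + 0.22·5 + 0.13·4 + 0.05·5 + 0.13·2 = 3.3 bits/symbol.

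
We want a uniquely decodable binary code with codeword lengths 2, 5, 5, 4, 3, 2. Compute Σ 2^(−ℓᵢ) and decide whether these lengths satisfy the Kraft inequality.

With common denominator 2^5 = 32: Σ 2^(−ℓᵢ) = 8/32 + 1/32 + 1/32 + 2/32 + 4/32 + 8/32 = 24/32 = 0.75.
Kraft's inequality requires Σ ≤ 1; here Σ = 0.75 ≤ 1, so such a prefix code exists.

0.75; yes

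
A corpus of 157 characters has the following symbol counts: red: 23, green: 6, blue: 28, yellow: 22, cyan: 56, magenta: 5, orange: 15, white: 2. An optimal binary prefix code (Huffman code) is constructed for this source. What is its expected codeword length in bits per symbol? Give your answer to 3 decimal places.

2.592 bits/symbol

Probabilities are the counts divided by 157.
Repeatedly combine the two least-probable nodes; the expected code length is the sum of the merged weights.
merge 2/157 + 5/157 → 7/157
merge 6/157 + 7/157 → 13/157
merge 13/157 + 15/157 → 28/157
merge 22/157 + 23/157 → 45/157
merge 28/157 + 28/157 → 56/157
merge 45/157 + 56/157 → 101/157
merge 56/157 + 101/157 → 1
L = 7/157 + 13/157 + 28/157 + 45/157 + 56/157 + 101/157 + 1 = 407/157 ≈ 2.592 bits/symbol.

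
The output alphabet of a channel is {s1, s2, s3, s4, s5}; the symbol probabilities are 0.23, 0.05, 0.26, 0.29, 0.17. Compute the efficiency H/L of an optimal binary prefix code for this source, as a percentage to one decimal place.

Entropy H = −Σ p log₂ p ≈ 2.1615 bits.
Huffman merges: 1/20+17/100→11/50; 11/50+23/100→9/20; 13/50+29/100→11/20; 9/20+11/20→1. L = 111/50 ≈ 2.2200.
Efficiency = H/L = 2.1615/2.2200 = 97.4%.

97.4%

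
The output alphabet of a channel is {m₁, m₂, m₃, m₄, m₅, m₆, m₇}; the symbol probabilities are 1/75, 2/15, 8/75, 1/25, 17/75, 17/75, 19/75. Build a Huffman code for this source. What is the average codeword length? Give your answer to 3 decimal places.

Repeatedly combine the two least-probable nodes; the expected code length is the sum of the merged weights.
merge 1/75 + 1/25 → 4/75
merge 4/75 + 8/75 → 4/25
merge 2/15 + 4/25 → 22/75
merge 17/75 + 17/75 → 34/75
merge 19/75 + 22/75 → 41/75
merge 34/75 + 41/75 → 1
L = 4/75 + 4/25 + 22/75 + 34/75 + 41/75 + 1 = 188/75 ≈ 2.507 bits/symbol.

2.507 bits/symbol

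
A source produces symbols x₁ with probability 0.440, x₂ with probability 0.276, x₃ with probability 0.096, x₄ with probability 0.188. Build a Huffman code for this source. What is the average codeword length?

1.844 bits/symbol

Repeatedly combine the two least-probable nodes; the expected code length is the sum of the merged weights.
merge 12/125 + 47/250 → 71/250
merge 69/250 + 71/250 → 14/25
merge 11/25 + 14/25 → 1
L = 71/250 + 14/25 + 1 = 461/250 = 1.844 bits/symbol.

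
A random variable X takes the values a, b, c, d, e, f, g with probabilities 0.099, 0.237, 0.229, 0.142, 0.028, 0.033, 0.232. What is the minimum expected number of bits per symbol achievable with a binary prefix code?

2.523 bits/symbol

Repeatedly combine the two least-probable nodes; the expected code length is the sum of the merged weights.
merge 7/250 + 33/1000 → 61/1000
merge 61/1000 + 99/1000 → 4/25
merge 71/500 + 4/25 → 151/500
merge 229/1000 + 29/125 → 461/1000
merge 237/1000 + 151/500 → 539/1000
merge 461/1000 + 539/1000 → 1
L = 61/1000 + 4/25 + 151/500 + 461/1000 + 539/1000 + 1 = 2523/1000 = 2.523 bits/symbol.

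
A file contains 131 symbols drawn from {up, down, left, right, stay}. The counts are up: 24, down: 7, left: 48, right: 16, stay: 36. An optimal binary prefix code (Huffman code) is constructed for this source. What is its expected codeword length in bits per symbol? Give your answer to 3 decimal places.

2.168 bits/symbol

Probabilities are the counts divided by 131.
Repeatedly combine the two least-probable nodes; the expected code length is the sum of the merged weights.
merge 7/131 + 16/131 → 23/131
merge 23/131 + 24/131 → 47/131
merge 36/131 + 47/131 → 83/131
merge 48/131 + 83/131 → 1
L = 23/131 + 47/131 + 83/131 + 1 = 284/131 ≈ 2.168 bits/symbol.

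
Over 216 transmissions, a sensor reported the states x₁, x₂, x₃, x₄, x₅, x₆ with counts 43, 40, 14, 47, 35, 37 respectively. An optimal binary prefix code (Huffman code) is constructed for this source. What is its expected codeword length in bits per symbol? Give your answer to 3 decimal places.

2.583 bits/symbol

Probabilities are the counts divided by 216.
Repeatedly combine the two least-probable nodes; the expected code length is the sum of the merged weights.
merge 7/108 + 35/216 → 49/216
merge 37/216 + 5/27 → 77/216
merge 43/216 + 47/216 → 5/12
merge 49/216 + 77/216 → 7/12
merge 5/12 + 7/12 → 1
L = 49/216 + 77/216 + 5/12 + 7/12 + 1 = 31/12 ≈ 2.583 bits/symbol.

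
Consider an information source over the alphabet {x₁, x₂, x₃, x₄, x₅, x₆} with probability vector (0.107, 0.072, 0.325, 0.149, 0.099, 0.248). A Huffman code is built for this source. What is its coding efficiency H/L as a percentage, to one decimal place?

Entropy H = −Σ p log₂ p ≈ 2.3837 bits.
Huffman merges: 9/125+99/1000→171/1000; 107/1000+149/1000→32/125; 171/1000+31/125→419/1000; 32/125+13/40→581/1000; 419/1000+581/1000→1. L = 2427/1000 ≈ 2.4270.
Efficiency = H/L = 2.3837/2.4270 = 98.2%.

98.2%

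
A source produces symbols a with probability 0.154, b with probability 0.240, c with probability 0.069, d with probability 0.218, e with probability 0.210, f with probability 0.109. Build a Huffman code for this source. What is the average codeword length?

Repeatedly combine the two least-probable nodes; the expected code length is the sum of the merged weights.
merge 69/1000 + 109/1000 → 89/500
merge 77/500 + 89/500 → 83/250
merge 21/100 + 109/500 → 107/250
merge 6/25 + 83/250 → 143/250
merge 107/250 + 143/250 → 1
L = 89/500 + 83/250 + 107/250 + 143/250 + 1 = 251/100 = 2.51 bits/symbol.

2.51 bits/symbol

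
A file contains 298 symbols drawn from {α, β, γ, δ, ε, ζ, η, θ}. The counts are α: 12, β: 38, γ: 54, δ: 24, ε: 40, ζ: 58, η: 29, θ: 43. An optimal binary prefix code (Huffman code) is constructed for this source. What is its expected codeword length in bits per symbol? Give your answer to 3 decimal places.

2.926 bits/symbol

Probabilities are the counts divided by 298.
Repeatedly combine the two least-probable nodes; the expected code length is the sum of the merged weights.
merge 6/149 + 12/149 → 18/149
merge 29/298 + 18/149 → 65/298
merge 19/149 + 20/149 → 39/149
merge 43/298 + 27/149 → 97/298
merge 29/149 + 65/298 → 123/298
merge 39/149 + 97/298 → 175/298
merge 123/298 + 175/298 → 1
L = 18/149 + 65/298 + 39/149 + 97/298 + 123/298 + 175/298 + 1 = 436/149 ≈ 2.926 bits/symbol.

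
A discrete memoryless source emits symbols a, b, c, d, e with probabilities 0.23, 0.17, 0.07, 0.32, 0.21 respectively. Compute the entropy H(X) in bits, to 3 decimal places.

H = −Σ pᵢ log₂ pᵢ.
−0.23·log₂(0.23) = 0.4877
−0.17·log₂(0.17) = 0.4346
−0.07·log₂(0.07) = 0.2686
−0.32·log₂(0.32) = 0.5260
−0.21·log₂(0.21) = 0.4728
Sum ≈ 2.1897 → 2.190 bits.

2.190 bits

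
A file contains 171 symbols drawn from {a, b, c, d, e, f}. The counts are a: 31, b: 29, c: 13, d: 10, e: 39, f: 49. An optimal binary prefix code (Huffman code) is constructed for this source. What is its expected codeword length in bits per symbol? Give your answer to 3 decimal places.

Probabilities are the counts divided by 171.
Repeatedly combine the two least-probable nodes; the expected code length is the sum of the merged weights.
merge 10/171 + 13/171 → 23/171
merge 23/171 + 29/171 → 52/171
merge 31/171 + 13/57 → 70/171
merge 49/171 + 52/171 → 101/171
merge 70/171 + 101/171 → 1
L = 23/171 + 52/171 + 70/171 + 101/171 + 1 = 139/57 ≈ 2.439 bits/symbol.

2.439 bits/symbol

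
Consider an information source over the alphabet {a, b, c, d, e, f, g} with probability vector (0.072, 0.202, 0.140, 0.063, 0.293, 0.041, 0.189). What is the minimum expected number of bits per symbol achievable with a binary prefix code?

Repeatedly combine the two least-probable nodes; the expected code length is the sum of the merged weights.
merge 41/1000 + 63/1000 → 13/125
merge 9/125 + 13/125 → 22/125
merge 7/50 + 22/125 → 79/250
merge 189/1000 + 101/500 → 391/1000
merge 293/1000 + 79/250 → 609/1000
merge 391/1000 + 609/1000 → 1
L = 13/125 + 22/125 + 79/250 + 391/1000 + 609/1000 + 1 = 649/250 = 2.596 bits/symbol.

2.596 bits/symbol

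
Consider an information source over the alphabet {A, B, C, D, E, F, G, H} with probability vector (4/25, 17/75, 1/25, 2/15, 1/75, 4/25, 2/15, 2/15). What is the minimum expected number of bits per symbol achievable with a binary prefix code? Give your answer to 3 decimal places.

2.827 bits/symbol

Repeatedly combine the two least-probable nodes; the expected code length is the sum of the merged weights.
merge 1/75 + 1/25 → 4/75
merge 4/75 + 2/15 → 14/75
merge 2/15 + 2/15 → 4/15
merge 4/25 + 4/25 → 8/25
merge 14/75 + 17/75 → 31/75
merge 4/15 + 8/25 → 44/75
merge 31/75 + 44/75 → 1
L = 4/75 + 14/75 + 4/15 + 8/25 + 31/75 + 44/75 + 1 = 212/75 ≈ 2.827 bits/symbol.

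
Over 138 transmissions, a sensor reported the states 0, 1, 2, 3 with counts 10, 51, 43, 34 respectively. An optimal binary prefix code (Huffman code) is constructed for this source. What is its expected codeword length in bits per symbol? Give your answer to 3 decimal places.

1.949 bits/symbol

Probabilities are the counts divided by 138.
Repeatedly combine the two least-probable nodes; the expected code length is the sum of the merged weights.
merge 5/69 + 17/69 → 22/69
merge 43/138 + 22/69 → 29/46
merge 17/46 + 29/46 → 1
L = 22/69 + 29/46 + 1 = 269/138 ≈ 1.949 bits/symbol.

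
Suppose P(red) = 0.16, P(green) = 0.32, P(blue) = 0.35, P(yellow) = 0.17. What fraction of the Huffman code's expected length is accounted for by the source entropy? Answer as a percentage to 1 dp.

Entropy H = −Σ p log₂ p ≈ 1.9137 bits.
Huffman merges: 4/25+17/100→33/100; 8/25+33/100→13/20; 7/20+13/20→1. L = 99/50 ≈ 1.9800.
Efficiency = H/L = 1.9137/1.9800 = 96.7%.

96.7%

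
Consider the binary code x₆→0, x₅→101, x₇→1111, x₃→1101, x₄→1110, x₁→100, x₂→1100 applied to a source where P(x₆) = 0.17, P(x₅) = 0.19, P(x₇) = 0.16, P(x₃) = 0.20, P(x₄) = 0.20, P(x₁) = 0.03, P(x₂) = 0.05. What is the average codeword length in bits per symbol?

3.27 bits/symbol

L̄ = Σ pᵢ·ℓᵢ = 0.17·1 + 0.19·3 + 0.16·4 + 0.20·4 + 0.20·4 + 0.03·3 + 0.05·4 = 3.27 bits/symbol.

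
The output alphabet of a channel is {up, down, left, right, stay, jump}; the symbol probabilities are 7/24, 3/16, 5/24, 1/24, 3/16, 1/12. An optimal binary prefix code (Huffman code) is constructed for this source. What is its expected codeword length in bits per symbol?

2.4375 bits/symbol

Repeatedly combine the two least-probable nodes; the expected code length is the sum of the merged weights.
merge 1/24 + 1/12 → 1/8
merge 1/8 + 3/16 → 5/16
merge 3/16 + 5/24 → 19/48
merge 7/24 + 5/16 → 29/48
merge 19/48 + 29/48 → 1
L = 1/8 + 5/16 + 19/48 + 29/48 + 1 = 39/16 = 2.4375 bits/symbol.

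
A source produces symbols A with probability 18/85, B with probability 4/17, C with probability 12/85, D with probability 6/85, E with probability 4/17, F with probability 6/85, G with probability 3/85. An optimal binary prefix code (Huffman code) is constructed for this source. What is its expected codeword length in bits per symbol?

2.6 bits/symbol

Repeatedly combine the two least-probable nodes; the expected code length is the sum of the merged weights.
merge 3/85 + 6/85 → 9/85
merge 6/85 + 9/85 → 3/17
merge 12/85 + 3/17 → 27/85
merge 18/85 + 4/17 → 38/85
merge 4/17 + 27/85 → 47/85
merge 38/85 + 47/85 → 1
L = 9/85 + 3/17 + 27/85 + 38/85 + 47/85 + 1 = 13/5 = 2.6 bits/symbol.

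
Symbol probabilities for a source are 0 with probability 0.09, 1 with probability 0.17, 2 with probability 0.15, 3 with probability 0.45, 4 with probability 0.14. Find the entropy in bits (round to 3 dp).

H = −Σ pᵢ log₂ pᵢ.
−0.09·log₂(0.09) = 0.3127
−0.17·log₂(0.17) = 0.4346
−0.15·log₂(0.15) = 0.4105
−0.45·log₂(0.45) = 0.5184
−0.14·log₂(0.14) = 0.3971
Sum ≈ 2.0733 → 2.073 bits.

2.073 bits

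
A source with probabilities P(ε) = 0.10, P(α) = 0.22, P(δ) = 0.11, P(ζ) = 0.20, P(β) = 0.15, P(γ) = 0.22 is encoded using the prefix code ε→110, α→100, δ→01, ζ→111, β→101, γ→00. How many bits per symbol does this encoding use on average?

L̄ = Σ pᵢ·ℓᵢ = 0.10·3 + 0.22·3 + 0.11·2 + 0.20·3 + 0.15·3 + 0.22·2 = 2.67 bits/symbol.

2.67 bits/symbol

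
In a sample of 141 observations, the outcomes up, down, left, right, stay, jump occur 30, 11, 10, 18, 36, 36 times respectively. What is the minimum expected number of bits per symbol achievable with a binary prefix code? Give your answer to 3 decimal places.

2.426 bits/symbol

Probabilities are the counts divided by 141.
Repeatedly combine the two least-probable nodes; the expected code length is the sum of the merged weights.
merge 10/141 + 11/141 → 7/47
merge 6/47 + 7/47 → 13/47
merge 10/47 + 12/47 → 22/47
merge 12/47 + 13/47 → 25/47
merge 22/47 + 25/47 → 1
L = 7/47 + 13/47 + 22/47 + 25/47 + 1 = 114/47 ≈ 2.426 bits/symbol.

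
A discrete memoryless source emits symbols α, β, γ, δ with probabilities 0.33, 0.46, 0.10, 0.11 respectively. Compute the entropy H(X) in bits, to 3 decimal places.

H = −Σ pᵢ log₂ pᵢ.
−0.33·log₂(0.33) = 0.5278
−0.46·log₂(0.46) = 0.5153
−0.10·log₂(0.10) = 0.3322
−0.11·log₂(0.11) = 0.3503
Sum ≈ 1.7256 → 1.726 bits.

1.726 bits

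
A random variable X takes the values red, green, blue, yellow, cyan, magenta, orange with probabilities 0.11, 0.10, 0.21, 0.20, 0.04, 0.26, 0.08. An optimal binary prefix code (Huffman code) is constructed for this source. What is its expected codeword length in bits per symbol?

2.65 bits/symbol

Repeatedly combine the two least-probable nodes; the expected code length is the sum of the merged weights.
merge 1/25 + 2/25 → 3/25
merge 1/10 + 11/100 → 21/100
merge 3/25 + 1/5 → 8/25
merge 21/100 + 21/100 → 21/50
merge 13/50 + 8/25 → 29/50
merge 21/50 + 29/50 → 1
L = 3/25 + 21/100 + 8/25 + 21/50 + 29/50 + 1 = 53/20 = 2.65 bits/symbol.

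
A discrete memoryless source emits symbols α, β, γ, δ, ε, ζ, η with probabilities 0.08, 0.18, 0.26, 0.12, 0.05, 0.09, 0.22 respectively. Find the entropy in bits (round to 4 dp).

H = −Σ pᵢ log₂ pᵢ.
−0.08·log₂(0.08) = 0.2915
−0.18·log₂(0.18) = 0.4453
−0.26·log₂(0.26) = 0.5053
−0.12·log₂(0.12) = 0.3671
−0.05·log₂(0.05) = 0.2161
−0.09·log₂(0.09) = 0.3127
−0.22·log₂(0.22) = 0.4806
Sum ≈ 2.6185 → 2.6185 bits.

2.6185 bits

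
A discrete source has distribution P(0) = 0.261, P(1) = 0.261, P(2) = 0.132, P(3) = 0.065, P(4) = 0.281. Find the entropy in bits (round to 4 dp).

2.1681 bits

H = −Σ pᵢ log₂ pᵢ.
−0.261·log₂(0.261) = 0.5058
−0.261·log₂(0.261) = 0.5058
−0.132·log₂(0.132) = 0.3856
−0.065·log₂(0.065) = 0.2563
−0.281·log₂(0.281) = 0.5146
Sum ≈ 2.1681 → 2.1681 bits.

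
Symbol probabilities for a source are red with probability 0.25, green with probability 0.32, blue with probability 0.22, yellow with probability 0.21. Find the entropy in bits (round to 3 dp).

1.979 bits

H = −Σ pᵢ log₂ pᵢ.
−0.25·log₂(0.25) = 0.5000
−0.32·log₂(0.32) = 0.5260
−0.22·log₂(0.22) = 0.4806
−0.21·log₂(0.21) = 0.4728
Sum ≈ 1.9794 → 1.979 bits.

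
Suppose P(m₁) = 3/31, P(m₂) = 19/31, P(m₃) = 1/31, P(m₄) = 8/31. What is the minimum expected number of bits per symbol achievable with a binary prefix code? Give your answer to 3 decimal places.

Repeatedly combine the two least-probable nodes; the expected code length is the sum of the merged weights.
merge 1/31 + 3/31 → 4/31
merge 4/31 + 8/31 → 12/31
merge 12/31 + 19/31 → 1
L = 4/31 + 12/31 + 1 = 47/31 ≈ 1.516 bits/symbol.

1.516 bits/symbol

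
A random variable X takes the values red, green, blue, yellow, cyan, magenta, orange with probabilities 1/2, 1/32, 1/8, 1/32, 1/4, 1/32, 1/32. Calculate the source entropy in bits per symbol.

Each probability is a power of 1/2, so log₂(1/p) is an integer.
H = Σ p·log₂(1/p) = 1/2·1 + 1/32·5 + 1/8·3 + 1/32·5 + 1/4·2 + 1/32·5 + 1/32·5 = 2 bits.

2 bits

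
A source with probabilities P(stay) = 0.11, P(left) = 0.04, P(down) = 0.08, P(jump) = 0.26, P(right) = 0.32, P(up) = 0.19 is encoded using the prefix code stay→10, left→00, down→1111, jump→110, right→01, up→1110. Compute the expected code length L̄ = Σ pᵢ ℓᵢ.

L̄ = Σ pᵢ·ℓᵢ = 0.11·2 + 0.04·2 + 0.08·4 + 0.26·3 + 0.32·2 + 0.19·4 = 2.8 bits/symbol.

2.8 bits/symbol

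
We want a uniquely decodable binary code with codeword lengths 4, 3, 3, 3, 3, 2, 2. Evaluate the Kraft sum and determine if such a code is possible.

With common denominator 2^4 = 16: Σ 2^(−ℓᵢ) = 1/16 + 2/16 + 2/16 + 2/16 + 2/16 + 4/16 + 4/16 = 17/16 = 1.0625.
Kraft's inequality requires Σ ≤ 1; here Σ = 1.0625 > 1, so no such prefix code exists.

1.0625; no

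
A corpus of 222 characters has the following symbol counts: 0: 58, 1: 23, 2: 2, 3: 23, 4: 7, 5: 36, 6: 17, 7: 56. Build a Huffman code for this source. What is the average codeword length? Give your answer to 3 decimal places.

Probabilities are the counts divided by 222.
Repeatedly combine the two least-probable nodes; the expected code length is the sum of the merged weights.
merge 1/111 + 7/222 → 3/74
merge 3/74 + 17/222 → 13/111
merge 23/222 + 23/222 → 23/111
merge 13/111 + 6/37 → 31/111
merge 23/111 + 28/111 → 17/37
merge 29/111 + 31/111 → 20/37
merge 17/37 + 20/37 → 1
L = 3/74 + 13/111 + 23/111 + 31/111 + 17/37 + 20/37 + 1 = 587/222 ≈ 2.644 bits/symbol.

2.644 bits/symbol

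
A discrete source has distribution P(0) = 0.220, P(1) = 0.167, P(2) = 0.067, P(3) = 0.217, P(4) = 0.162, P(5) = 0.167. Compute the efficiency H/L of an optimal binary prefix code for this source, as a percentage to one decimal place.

Entropy H = −Σ p log₂ p ≈ 2.5080 bits.
Huffman merges: 67/1000+81/500→229/1000; 167/1000+167/1000→167/500; 217/1000+11/50→437/1000; 229/1000+167/500→563/1000; 437/1000+563/1000→1. L = 2563/1000 ≈ 2.5630.
Efficiency = H/L = 2.5080/2.5630 = 97.9%.

97.9%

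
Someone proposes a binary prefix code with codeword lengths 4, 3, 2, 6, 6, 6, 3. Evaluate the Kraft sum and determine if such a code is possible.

With common denominator 2^6 = 64: Σ 2^(−ℓᵢ) = 4/64 + 8/64 + 16/64 + 1/64 + 1/64 + 1/64 + 8/64 = 39/64 = 0.609375.
Kraft's inequality requires Σ ≤ 1; here Σ = 0.609375 ≤ 1, so such a prefix code exists.

0.609375; yes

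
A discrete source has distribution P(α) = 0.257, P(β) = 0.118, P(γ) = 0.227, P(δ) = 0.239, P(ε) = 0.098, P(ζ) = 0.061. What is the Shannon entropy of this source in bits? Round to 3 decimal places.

2.421 bits

H = −Σ pᵢ log₂ pᵢ.
−0.257·log₂(0.257) = 0.5038
−0.118·log₂(0.118) = 0.3638
−0.227·log₂(0.227) = 0.4856
−0.239·log₂(0.239) = 0.4935
−0.098·log₂(0.098) = 0.3284
−0.061·log₂(0.061) = 0.2461
Sum ≈ 2.4212 → 2.421 bits.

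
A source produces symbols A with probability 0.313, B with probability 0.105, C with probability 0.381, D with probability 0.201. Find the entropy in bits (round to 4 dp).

H = −Σ pᵢ log₂ pᵢ.
−0.313·log₂(0.313) = 0.5245
−0.105·log₂(0.105) = 0.3414
−0.381·log₂(0.381) = 0.5304
−0.201·log₂(0.201) = 0.4653
Sum ≈ 1.8616 → 1.8616 bits.

1.8616 bits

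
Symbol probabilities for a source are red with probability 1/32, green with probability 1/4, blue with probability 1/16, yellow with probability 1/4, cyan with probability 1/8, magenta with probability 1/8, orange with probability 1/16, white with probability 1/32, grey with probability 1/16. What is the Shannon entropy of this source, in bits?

2.8125 bits

Each probability is a power of 1/2, so log₂(1/p) is an integer.
H = Σ p·log₂(1/p) = 1/32·5 + 1/4·2 + 1/16·4 + 1/4·2 + 1/8·3 + 1/8·3 + 1/16·4 + 1/32·5 + 1/16·4 = 2.8125 bits.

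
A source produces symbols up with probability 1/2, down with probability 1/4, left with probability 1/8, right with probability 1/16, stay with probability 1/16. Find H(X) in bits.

1.875 bits

Each probability is a power of 1/2, so log₂(1/p) is an integer.
H = Σ p·log₂(1/p) = 1/2·1 + 1/4·2 + 1/8·3 + 1/16·4 + 1/16·4 = 1.875 bits.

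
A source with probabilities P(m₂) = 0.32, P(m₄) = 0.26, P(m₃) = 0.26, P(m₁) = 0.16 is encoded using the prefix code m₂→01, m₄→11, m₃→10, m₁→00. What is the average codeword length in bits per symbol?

2 bits/symbol

L̄ = Σ pᵢ·ℓᵢ = 0.32·2 + 0.26·2 + 0.26·2 + 0.16·2 = 2 bits/symbol.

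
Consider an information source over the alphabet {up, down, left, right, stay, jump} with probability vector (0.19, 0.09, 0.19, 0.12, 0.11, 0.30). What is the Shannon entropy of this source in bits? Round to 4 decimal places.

2.4616 bits

H = −Σ pᵢ log₂ pᵢ.
−0.19·log₂(0.19) = 0.4552
−0.09·log₂(0.09) = 0.3127
−0.19·log₂(0.19) = 0.4552
−0.12·log₂(0.12) = 0.3671
−0.11·log₂(0.11) = 0.3503
−0.30·log₂(0.30) = 0.5211
Sum ≈ 2.4616 → 2.4616 bits.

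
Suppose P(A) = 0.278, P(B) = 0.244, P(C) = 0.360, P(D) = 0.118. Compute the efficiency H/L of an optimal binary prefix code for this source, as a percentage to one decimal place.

95.2%

Entropy H = −Σ p log₂ p ≈ 1.9044 bits.
Huffman merges: 59/500+61/250→181/500; 139/500+9/25→319/500; 181/500+319/500→1. L = 2 ≈ 2.0000.
Efficiency = H/L = 1.9044/2.0000 = 95.2%.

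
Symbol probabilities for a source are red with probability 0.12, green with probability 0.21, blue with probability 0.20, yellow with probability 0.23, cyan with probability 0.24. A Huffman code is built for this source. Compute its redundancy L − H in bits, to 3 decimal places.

0.034 bits

Entropy H = −Σ p log₂ p ≈ 2.2861 bits.
Huffman merges: 3/25+1/5→8/25; 21/100+23/100→11/25; 6/25+8/25→14/25; 11/25+14/25→1. L = 58/25 ≈ 2.3200.
L − H = 2.3200 − 2.2861 = 0.034 bits.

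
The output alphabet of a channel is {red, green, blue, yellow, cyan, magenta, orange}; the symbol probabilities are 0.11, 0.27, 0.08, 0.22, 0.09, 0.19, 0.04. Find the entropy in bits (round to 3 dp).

2.586 bits

H = −Σ pᵢ log₂ pᵢ.
−0.11·log₂(0.11) = 0.3503
−0.27·log₂(0.27) = 0.5100
−0.08·log₂(0.08) = 0.2915
−0.22·log₂(0.22) = 0.4806
−0.09·log₂(0.09) = 0.3127
−0.19·log₂(0.19) = 0.4552
−0.04·log₂(0.04) = 0.1858
Sum ≈ 2.5860 → 2.586 bits.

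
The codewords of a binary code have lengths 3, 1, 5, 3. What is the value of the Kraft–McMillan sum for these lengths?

With common denominator 2^5 = 32: Σ 2^(−ℓᵢ) = 4/32 + 16/32 + 1/32 + 4/32 = 25/32 = 0.78125.

0.78125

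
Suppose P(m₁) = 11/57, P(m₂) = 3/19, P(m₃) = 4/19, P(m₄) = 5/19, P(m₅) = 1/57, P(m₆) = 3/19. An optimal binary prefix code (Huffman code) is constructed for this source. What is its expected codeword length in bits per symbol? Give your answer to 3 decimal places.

Repeatedly combine the two least-probable nodes; the expected code length is the sum of the merged weights.
merge 1/57 + 3/19 → 10/57
merge 3/19 + 10/57 → 1/3
merge 11/57 + 4/19 → 23/57
merge 5/19 + 1/3 → 34/57
merge 23/57 + 34/57 → 1
L = 10/57 + 1/3 + 23/57 + 34/57 + 1 = 143/57 ≈ 2.509 bits/symbol.

2.509 bits/symbol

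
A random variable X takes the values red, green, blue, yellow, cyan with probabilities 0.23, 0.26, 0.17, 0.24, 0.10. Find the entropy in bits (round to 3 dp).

2.254 bits

H = −Σ pᵢ log₂ pᵢ.
−0.23·log₂(0.23) = 0.4877
−0.26·log₂(0.26) = 0.5053
−0.17·log₂(0.17) = 0.4346
−0.24·log₂(0.24) = 0.4941
−0.10·log₂(0.10) = 0.3322
Sum ≈ 2.2539 → 2.254 bits.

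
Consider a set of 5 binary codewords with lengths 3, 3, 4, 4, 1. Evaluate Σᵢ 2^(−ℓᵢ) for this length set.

0.875

With common denominator 2^4 = 16: Σ 2^(−ℓᵢ) = 2/16 + 2/16 + 1/16 + 1/16 + 8/16 = 14/16 = 0.875.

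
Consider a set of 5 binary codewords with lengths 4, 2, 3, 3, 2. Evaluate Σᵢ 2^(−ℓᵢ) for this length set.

With common denominator 2^4 = 16: Σ 2^(−ℓᵢ) = 1/16 + 4/16 + 2/16 + 2/16 + 4/16 = 13/16 = 0.8125.

0.8125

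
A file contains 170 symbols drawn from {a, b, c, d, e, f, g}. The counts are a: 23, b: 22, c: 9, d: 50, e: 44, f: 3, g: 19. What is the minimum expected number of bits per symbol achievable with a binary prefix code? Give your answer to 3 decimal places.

2.518 bits/symbol

Probabilities are the counts divided by 170.
Repeatedly combine the two least-probable nodes; the expected code length is the sum of the merged weights.
merge 3/170 + 9/170 → 6/85
merge 6/85 + 19/170 → 31/170
merge 11/85 + 23/170 → 9/34
merge 31/170 + 22/85 → 15/34
merge 9/34 + 5/17 → 19/34
merge 15/34 + 19/34 → 1
L = 6/85 + 31/170 + 9/34 + 15/34 + 19/34 + 1 = 214/85 ≈ 2.518 bits/symbol.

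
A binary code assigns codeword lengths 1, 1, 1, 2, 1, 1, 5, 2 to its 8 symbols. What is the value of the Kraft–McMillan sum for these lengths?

3.03125

With common denominator 2^5 = 32: Σ 2^(−ℓᵢ) = 16/32 + 16/32 + 16/32 + 8/32 + 16/32 + 16/32 + 1/32 + 8/32 = 97/32 = 3.03125.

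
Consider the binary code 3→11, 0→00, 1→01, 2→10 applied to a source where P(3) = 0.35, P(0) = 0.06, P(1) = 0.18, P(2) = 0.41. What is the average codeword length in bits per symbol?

2 bits/symbol

L̄ = Σ pᵢ·ℓᵢ = 0.35·2 + 0.06·2 + 0.18·2 + 0.41·2 = 2 bits/symbol.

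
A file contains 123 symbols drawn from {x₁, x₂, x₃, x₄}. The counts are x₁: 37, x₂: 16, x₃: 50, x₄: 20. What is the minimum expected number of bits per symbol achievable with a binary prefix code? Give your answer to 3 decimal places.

1.886 bits/symbol

Probabilities are the counts divided by 123.
Repeatedly combine the two least-probable nodes; the expected code length is the sum of the merged weights.
merge 16/123 + 20/123 → 12/41
merge 12/41 + 37/123 → 73/123
merge 50/123 + 73/123 → 1
L = 12/41 + 73/123 + 1 = 232/123 ≈ 1.886 bits/symbol.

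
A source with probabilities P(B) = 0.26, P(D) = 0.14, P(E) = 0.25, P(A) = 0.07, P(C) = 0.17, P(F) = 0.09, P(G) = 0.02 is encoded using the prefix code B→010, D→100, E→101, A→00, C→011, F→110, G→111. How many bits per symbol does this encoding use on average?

L̄ = Σ pᵢ·ℓᵢ = 0.26·3 + 0.14·3 + 0.25·3 + 0.07·2 + 0.17·3 + 0.09·3 + 0.02·3 = 2.93 bits/symbol.

2.93 bits/symbol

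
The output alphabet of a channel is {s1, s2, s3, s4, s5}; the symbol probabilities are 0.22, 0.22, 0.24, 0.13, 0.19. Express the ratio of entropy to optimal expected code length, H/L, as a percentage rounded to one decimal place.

Entropy H = −Σ p log₂ p ≈ 2.2932 bits.
Huffman merges: 13/100+19/100→8/25; 11/50+11/50→11/25; 6/25+8/25→14/25; 11/25+14/25→1. L = 58/25 ≈ 2.3200.
Efficiency = H/L = 2.2932/2.3200 = 98.8%.

98.8%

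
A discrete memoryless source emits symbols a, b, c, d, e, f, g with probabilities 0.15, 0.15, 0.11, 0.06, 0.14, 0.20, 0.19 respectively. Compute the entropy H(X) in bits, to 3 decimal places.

H = −Σ pᵢ log₂ pᵢ.
−0.15·log₂(0.15) = 0.4105
−0.15·log₂(0.15) = 0.4105
−0.11·log₂(0.11) = 0.3503
−0.06·log₂(0.06) = 0.2435
−0.14·log₂(0.14) = 0.3971
−0.20·log₂(0.20) = 0.4644
−0.19·log₂(0.19) = 0.4552
Sum ≈ 2.7316 → 2.732 bits.

2.732 bits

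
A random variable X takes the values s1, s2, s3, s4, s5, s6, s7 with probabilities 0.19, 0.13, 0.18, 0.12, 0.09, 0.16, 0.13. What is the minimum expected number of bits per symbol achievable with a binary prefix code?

Repeatedly combine the two least-probable nodes; the expected code length is the sum of the merged weights.
merge 9/100 + 3/25 → 21/100
merge 13/100 + 13/100 → 13/50
merge 4/25 + 9/50 → 17/50
merge 19/100 + 21/100 → 2/5
merge 13/50 + 17/50 → 3/5
merge 2/5 + 3/5 → 1
L = 21/100 + 13/50 + 17/50 + 2/5 + 3/5 + 1 = 281/100 = 2.81 bits/symbol.

2.81 bits/symbol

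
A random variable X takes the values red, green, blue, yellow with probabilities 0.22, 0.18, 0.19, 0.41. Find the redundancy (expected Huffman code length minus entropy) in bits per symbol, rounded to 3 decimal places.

0.052 bits

Entropy H = −Σ p log₂ p ≈ 1.9085 bits.
Huffman merges: 9/50+19/100→37/100; 11/50+37/100→59/100; 41/100+59/100→1. L = 49/25 ≈ 1.9600.
L − H = 1.9600 − 1.9085 = 0.052 bits.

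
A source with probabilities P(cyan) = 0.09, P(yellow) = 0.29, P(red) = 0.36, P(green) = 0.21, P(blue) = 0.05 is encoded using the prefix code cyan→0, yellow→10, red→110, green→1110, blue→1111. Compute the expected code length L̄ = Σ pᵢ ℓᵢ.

2.79 bits/symbol

L̄ = Σ pᵢ·ℓᵢ = 0.09·1 + 0.29·2 + 0.36·3 + 0.21·4 + 0.05·4 = 2.79 bits/symbol.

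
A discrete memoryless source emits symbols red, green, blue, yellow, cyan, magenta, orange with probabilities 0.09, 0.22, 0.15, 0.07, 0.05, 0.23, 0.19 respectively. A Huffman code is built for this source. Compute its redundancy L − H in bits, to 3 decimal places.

Entropy H = −Σ p log₂ p ≈ 2.6313 bits.
Huffman merges: 1/20+7/100→3/25; 9/100+3/25→21/100; 3/20+19/100→17/50; 21/100+11/50→43/100; 23/100+17/50→57/100; 43/100+57/100→1. L = 267/100 ≈ 2.6700.
L − H = 2.6700 − 2.6313 = 0.039 bits.

0.039 bits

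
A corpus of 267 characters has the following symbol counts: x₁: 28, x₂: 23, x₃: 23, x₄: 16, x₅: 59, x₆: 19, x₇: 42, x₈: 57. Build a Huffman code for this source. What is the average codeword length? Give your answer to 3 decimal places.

2.869 bits/symbol

Probabilities are the counts divided by 267.
Repeatedly combine the two least-probable nodes; the expected code length is the sum of the merged weights.
merge 16/267 + 19/267 → 35/267
merge 23/267 + 23/267 → 46/267
merge 28/267 + 35/267 → 21/89
merge 14/89 + 46/267 → 88/267
merge 19/89 + 59/267 → 116/267
merge 21/89 + 88/267 → 151/267
merge 116/267 + 151/267 → 1
L = 35/267 + 46/267 + 21/89 + 88/267 + 116/267 + 151/267 + 1 = 766/267 ≈ 2.869 bits/symbol.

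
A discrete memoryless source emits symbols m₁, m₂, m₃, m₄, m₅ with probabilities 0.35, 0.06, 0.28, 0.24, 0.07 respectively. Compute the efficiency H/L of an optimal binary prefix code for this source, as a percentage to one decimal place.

Entropy H = −Σ p log₂ p ≈ 2.0505 bits.
Huffman merges: 3/50+7/100→13/100; 13/100+6/25→37/100; 7/25+7/20→63/100; 37/100+63/100→1. L = 213/100 ≈ 2.1300.
Efficiency = H/L = 2.0505/2.1300 = 96.3%.

96.3%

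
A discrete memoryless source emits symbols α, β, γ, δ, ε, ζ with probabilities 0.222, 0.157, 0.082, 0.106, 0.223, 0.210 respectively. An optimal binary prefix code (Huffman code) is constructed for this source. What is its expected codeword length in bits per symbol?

2.533 bits/symbol

Repeatedly combine the two least-probable nodes; the expected code length is the sum of the merged weights.
merge 41/500 + 53/500 → 47/250
merge 157/1000 + 47/250 → 69/200
merge 21/100 + 111/500 → 54/125
merge 223/1000 + 69/200 → 71/125
merge 54/125 + 71/125 → 1
L = 47/250 + 69/200 + 54/125 + 71/125 + 1 = 2533/1000 = 2.533 bits/symbol.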